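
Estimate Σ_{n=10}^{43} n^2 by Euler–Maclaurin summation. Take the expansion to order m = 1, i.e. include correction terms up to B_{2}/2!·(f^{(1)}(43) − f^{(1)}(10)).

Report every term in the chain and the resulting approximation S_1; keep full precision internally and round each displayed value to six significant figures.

Integral: ∫_10^43 x^2 dx = 26169.0.
½[f(10) + f(43)] = ½[100.000 + 1849.00] = 974.500.
Running total after boundary: 27143.5.
Correction k=1: B_{2}/2! · (f^{(1)}(43) − f^{(1)}(10)) = 1/12 · (86.0000 − 20.0000) = 5.50000.

S_1 ≈ 27149.0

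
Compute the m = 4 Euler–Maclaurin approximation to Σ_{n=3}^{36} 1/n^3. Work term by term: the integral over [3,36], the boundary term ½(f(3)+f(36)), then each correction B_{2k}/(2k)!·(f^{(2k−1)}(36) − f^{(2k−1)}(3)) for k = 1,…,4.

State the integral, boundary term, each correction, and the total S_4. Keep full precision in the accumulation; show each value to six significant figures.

The integral term ∫_3^36 1/x^3 dx = 0.0551698.
Endpoint term: (f(3) + f(36))/2 = (0.0370370 + 2.14335e-05)/2 = 0.0185292.
Running total after boundary: 0.0736990.
Order-1 term: 1/12 · (-1.78612e-06 − (-0.0370370)) = 0.00308627.
Partial sum through k=1: 0.0767853.
Order-2 term: −1/720 · (-2.75636e-08 − (-0.0823045)) = -0.000114312.
Partial sum through k=2: 0.0766709.
Order-3 term: 1/30240 · (-8.93265e-10 − (-0.384088)) = 1.27013e-05.
Partial sum through k=3: 0.0766836.
Order-4 term: −1/1209600 · (-4.96259e-11 − (-3.07270)) = -2.54026e-06.

S_4 ≈ 0.0766811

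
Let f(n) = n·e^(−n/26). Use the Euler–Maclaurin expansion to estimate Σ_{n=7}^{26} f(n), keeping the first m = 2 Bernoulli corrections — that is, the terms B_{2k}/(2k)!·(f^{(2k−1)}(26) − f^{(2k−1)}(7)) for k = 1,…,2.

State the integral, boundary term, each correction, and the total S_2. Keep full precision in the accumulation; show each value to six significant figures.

∫_7^26 x·e^(−x/26) dx evaluates to 158.111.
½[f(7) + f(26)] = ½[5.34777 + 9.56487] = 7.45632.
Integral + boundary = 165.567.
Order-1 term: 1/12 · (0.00000 − 0.558284) = -0.0465236.
Partial sum through k=1: 165.520.
Order-2 term: −1/720 · (0.00108840 − 0.00308612) = 2.77461e-06.

S_2 ≈ 165.520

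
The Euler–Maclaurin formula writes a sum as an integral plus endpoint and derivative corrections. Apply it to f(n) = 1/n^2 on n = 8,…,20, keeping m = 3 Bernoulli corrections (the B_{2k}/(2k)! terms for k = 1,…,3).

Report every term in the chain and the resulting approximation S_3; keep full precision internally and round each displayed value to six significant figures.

S_3 ≈ 0.0843662

Integral: ∫_8^20 1/x^2 dx = 0.0750000.
Endpoint term: (f(8) + f(20))/2 = (0.0156250 + 0.00250000)/2 = 0.00906250.
Integral + boundary = 0.0840625.
Order-1 term: 1/12 · (-0.000250000 − (-0.00390625)) = 0.000304687.
Running total after k=1: 0.0843672.
Order-2 term: −1/720 · (-7.50000e-06 − (-0.000732422)) = -1.00684e-06.
Running total after k=2: 0.0843662.
Order-3 term: 1/30240 · (-5.62500e-07 − (-0.000343323)) = 1.13347e-08.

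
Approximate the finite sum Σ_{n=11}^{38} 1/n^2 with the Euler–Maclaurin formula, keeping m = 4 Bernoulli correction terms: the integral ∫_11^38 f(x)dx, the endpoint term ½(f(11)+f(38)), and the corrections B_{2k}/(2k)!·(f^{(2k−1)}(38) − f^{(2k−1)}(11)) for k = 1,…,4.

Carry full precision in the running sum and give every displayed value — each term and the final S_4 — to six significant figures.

∫_11^38 1/x^2 dx evaluates to 0.0645933.
Boundary: ½(f(11) + f(38)) = ½(0.00826446 + 0.000692521) = 0.00447849.
Integral + boundary = 0.0690718.
k=1: B_{2}/(2)! × [f^{(1)}(38) − f^{(1)}(11)] = 1/12 × (-3.64485e-05 − (-0.00150263)) = 0.000122182.
Running total after k=1: 0.0691940.
k=2: B_{4}/(4)! × [f^{(3)}(38) − f^{(3)}(11)] = −1/720 × (-3.02896e-07 − (-0.000149021)) = -2.06553e-07.
Running total after k=2: 0.0691938.
k=3: B_{6}/(6)! × [f^{(5)}(38) − f^{(5)}(11)] = 1/30240 × (-6.29285e-09 − (-3.69474e-05)) = 1.22160e-09.
Running total after k=3: 0.0691938.
k=4: B_{8}/(8)! × [f^{(7)}(38) − f^{(7)}(11)] = −1/1209600 × (-2.44044e-10 − (-1.70996e-05)) = -1.41364e-11.

S_4 ≈ 0.0691938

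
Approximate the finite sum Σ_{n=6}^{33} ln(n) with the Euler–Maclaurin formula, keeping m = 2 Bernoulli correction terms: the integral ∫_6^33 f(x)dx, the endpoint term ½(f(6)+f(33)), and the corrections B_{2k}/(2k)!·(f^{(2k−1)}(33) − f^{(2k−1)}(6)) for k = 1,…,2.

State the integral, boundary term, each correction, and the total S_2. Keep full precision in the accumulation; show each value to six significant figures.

The integral term ∫_6^33 ln(x) dx = 77.6342.
½[f(6) + f(33)] = ½[1.79176 + 3.49651] = 2.64413.
Running total after boundary: 80.2783.
Order-1 term: 1/12 · (0.0303030 − 0.166667) = -0.0113636.
After k=1: 80.2670.
Order-2 term: −1/720 · (5.56529e-05 − 0.00925926) = 1.27828e-05.

S_2 ≈ 80.2670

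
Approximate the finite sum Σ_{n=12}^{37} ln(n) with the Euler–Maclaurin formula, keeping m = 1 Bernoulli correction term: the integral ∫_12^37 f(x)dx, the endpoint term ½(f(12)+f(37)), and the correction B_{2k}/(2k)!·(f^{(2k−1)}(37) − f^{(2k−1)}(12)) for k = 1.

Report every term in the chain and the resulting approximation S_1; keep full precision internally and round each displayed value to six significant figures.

∫_12^37 ln(x) dx evaluates to 78.7851.
Boundary: ½(f(12) + f(37)) = ½(2.48491 + 3.61092) = 3.04791.
So far: 81.8330.
Order-1 term: 1/12 · (0.0270270 − 0.0833333) = -0.00469219.

S_1 ≈ 81.8283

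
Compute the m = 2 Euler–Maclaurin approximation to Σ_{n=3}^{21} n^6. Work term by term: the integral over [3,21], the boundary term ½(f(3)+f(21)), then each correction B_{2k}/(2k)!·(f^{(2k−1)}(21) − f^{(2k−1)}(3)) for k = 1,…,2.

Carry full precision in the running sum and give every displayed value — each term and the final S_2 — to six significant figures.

S_2 ≈ 3.02222e+08

Integral: ∫_3^21 x^6 dx = 2.57298e+08.
½[f(3) + f(21)] = ½[729.000 + 8.57661e+07] = 4.28834e+07.
Integral + boundary = 3.00181e+08.
Correction k=1: B_{2}/2! · (f^{(1)}(21) − f^{(1)}(3)) = 1/12 · (2.45046e+07 − 1458.00) = 2.04193e+06.
Partial sum through k=1: 3.02223e+08.
Correction k=2: B_{4}/4! · (f^{(3)}(21) − f^{(3)}(3)) = −1/720 · (1.11132e+06 − 3240.00) = -1539.00.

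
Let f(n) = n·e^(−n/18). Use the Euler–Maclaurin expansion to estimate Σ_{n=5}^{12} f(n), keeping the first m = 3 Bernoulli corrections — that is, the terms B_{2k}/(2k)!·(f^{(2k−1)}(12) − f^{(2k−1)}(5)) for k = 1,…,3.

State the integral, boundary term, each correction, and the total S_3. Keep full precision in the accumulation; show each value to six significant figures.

Integral: ∫_5^12 x·e^(−x/18) dx = 36.3453.
Endpoint term: (f(5) + f(12))/2 = (3.78733 + 6.16101)/2 = 4.97417.
Integral + boundary = 41.3195.
Correction k=1: B_{2}/2! · (f^{(1)}(12) − f^{(1)}(5)) = 1/12 · (0.171139 − 0.547058) = -0.0313266.
Partial sum through k=1: 41.2882.
Correction k=2: B_{4}/4! · (f^{(3)}(12) − f^{(3)}(5)) = −1/720 · (0.00369745 − 0.00636416) = 3.70377e-06.
Partial sum through k=2: 41.2882.
Correction k=3: B_{6}/6! · (f^{(5)}(12) − f^{(5)}(5)) = 1/30240 · (2.11935e-05 − 3.40737e-05) = -4.25932e-10.

S_3 ≈ 41.2882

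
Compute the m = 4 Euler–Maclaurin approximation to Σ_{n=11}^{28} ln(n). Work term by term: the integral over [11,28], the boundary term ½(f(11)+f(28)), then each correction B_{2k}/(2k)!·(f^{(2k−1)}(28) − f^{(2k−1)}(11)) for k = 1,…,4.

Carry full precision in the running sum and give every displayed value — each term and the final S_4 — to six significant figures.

Integral: ∫_11^28 ln(x) dx = 49.9249.
Boundary: ½(f(11) + f(28)) = ½(2.39790 + 3.33220) = 2.86505.
So far: 52.7899.
Order-1 term: 1/12 · (0.0357143 − 0.0909091) = -0.00459957.
After k=1: 52.7853.
Order-2 term: −1/720 · (9.11079e-05 − 0.00150263) = 1.96045e-06.
After k=2: 52.7853.
Order-3 term: 1/30240 · (1.39451e-06 − 0.000149021) = -4.88183e-09.
After k=3: 52.7853.
Order-4 term: −1/1209600 · (5.33613e-08 − 3.69474e-05) = 3.05010e-11.

S_4 ≈ 52.7853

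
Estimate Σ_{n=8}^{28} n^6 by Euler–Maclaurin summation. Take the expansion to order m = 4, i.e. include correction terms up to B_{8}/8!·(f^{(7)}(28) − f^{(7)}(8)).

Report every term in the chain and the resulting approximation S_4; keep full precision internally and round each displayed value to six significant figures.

Integral: ∫_8^28 x^6 dx = 1.92726e+09.
Boundary: ½(f(8) + f(28)) = ½(262144 + 4.81890e+08) = 2.41076e+08.
Integral + boundary = 2.16834e+09.
Order-1 term: 1/12 · (1.03262e+08 − 196608) = 8.58880e+06.
After k=1: 2.17693e+09.
Order-2 term: −1/720 · (2.63424e+06 − 61440.0) = -3573.33.
After k=2: 2.17692e+09.
Order-3 term: 1/30240 · (20160.0 − 5760.00) = 0.476190.
After k=3: 2.17692e+09.
Order-4 term: −1/1209600 · (0.00000 − 0.00000) = 0.00000.

S_4 ≈ 2.17692e+09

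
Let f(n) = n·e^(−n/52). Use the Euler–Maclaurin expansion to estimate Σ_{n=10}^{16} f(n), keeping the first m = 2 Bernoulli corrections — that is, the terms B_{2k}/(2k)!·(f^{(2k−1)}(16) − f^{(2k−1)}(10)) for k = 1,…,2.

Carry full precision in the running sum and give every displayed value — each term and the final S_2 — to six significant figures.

Integral: ∫_10^16 x·e^(−x/52) dx = 60.5105.
Endpoint term: (f(10) + f(16))/2 = (8.25053 + 11.7623)/2 = 10.0064.
Integral + boundary = 70.5169.
Correction k=1: B_{2}/2! · (f^{(1)}(16) − f^{(1)}(10)) = 1/12 · (0.508944 − 0.666389) = -0.0131204.
Running total after k=1: 70.5038.
Correction k=2: B_{4}/4! · (f^{(3)}(16) − f^{(3)}(10)) = −1/720 · (0.000731963 − 0.000856692) = 1.73235e-07.

S_2 ≈ 70.5038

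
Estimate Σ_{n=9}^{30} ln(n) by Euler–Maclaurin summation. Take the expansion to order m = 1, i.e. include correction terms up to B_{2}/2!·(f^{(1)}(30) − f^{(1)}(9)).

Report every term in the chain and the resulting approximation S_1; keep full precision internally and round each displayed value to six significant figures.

The integral term ∫_9^30 ln(x) dx = 61.2609.
½[f(9) + f(30)] = ½[2.19722 + 3.40120] = 2.79921.
So far: 64.0601.
Correction k=1: B_{2}/2! · (f^{(1)}(30) − f^{(1)}(9)) = 1/12 · (0.0333333 − 0.111111) = -0.00648148.

S_1 ≈ 64.0536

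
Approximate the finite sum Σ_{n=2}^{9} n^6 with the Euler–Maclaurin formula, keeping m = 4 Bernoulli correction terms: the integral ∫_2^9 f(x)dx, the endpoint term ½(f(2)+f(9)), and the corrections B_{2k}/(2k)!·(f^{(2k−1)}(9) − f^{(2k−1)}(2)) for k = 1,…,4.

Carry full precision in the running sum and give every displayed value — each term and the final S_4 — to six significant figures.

S_4 ≈ 978404

The integral term ∫_2^9 x^6 dx = 683263.
Boundary: ½(f(2) + f(9)) = ½(64.0000 + 531441) = 265752.
So far: 949016.
Order-1 term: 1/12 · (354294 − 192.000) = 29508.5.
Partial sum through k=1: 978524.
Order-2 term: −1/720 · (87480.0 − 960.000) = -120.167.
Partial sum through k=2: 978404.
Order-3 term: 1/30240 · (6480.00 − 1440.00) = 0.166667.
Partial sum through k=3: 978404.
Order-4 term: −1/1209600 · (0.00000 − 0.00000) = 0.00000.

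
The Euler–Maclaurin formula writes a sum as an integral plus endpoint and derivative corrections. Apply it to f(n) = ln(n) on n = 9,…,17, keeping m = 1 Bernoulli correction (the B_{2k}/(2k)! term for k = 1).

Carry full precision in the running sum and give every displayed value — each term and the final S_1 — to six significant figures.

S_1 ≈ 22.9005

Integral: ∫_9^17 ln(x) dx = 20.3896.
Boundary: ½(f(9) + f(17)) = ½(2.19722 + 2.83321) = 2.51522.
Integral + boundary = 22.9048.
k=1: B_{2}/(2)! × [f^{(1)}(17) − f^{(1)}(9)] = 1/12 × (0.0588235 − 0.111111) = -0.00435730.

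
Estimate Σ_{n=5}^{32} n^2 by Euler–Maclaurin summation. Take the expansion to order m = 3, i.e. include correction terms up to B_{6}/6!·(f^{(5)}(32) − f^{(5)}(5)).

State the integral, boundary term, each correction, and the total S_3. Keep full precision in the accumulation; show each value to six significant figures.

Integral: ∫_5^32 x^2 dx = 10881.0.
Boundary: ½(f(5) + f(32)) = ½(25.0000 + 1024.00) = 524.500.
So far: 11405.5.
Order-1 term: 1/12 · (64.0000 − 10.0000) = 4.50000.
Running total after k=1: 11410.0.
Order-2 term: −1/720 · (0.00000 − 0.00000) = 0.00000.
Running total after k=2: 11410.0.
Order-3 term: 1/30240 · (0.00000 − 0.00000) = 0.00000.

S_3 ≈ 11410.0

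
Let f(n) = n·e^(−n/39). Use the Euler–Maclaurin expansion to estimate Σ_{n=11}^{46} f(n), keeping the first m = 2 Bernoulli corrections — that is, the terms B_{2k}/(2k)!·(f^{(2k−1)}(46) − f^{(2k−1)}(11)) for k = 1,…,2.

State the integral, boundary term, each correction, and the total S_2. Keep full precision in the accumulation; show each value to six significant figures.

Integral: ∫_11^46 x·e^(−x/39) dx = 451.607.
Boundary: ½(f(11) + f(46)) = ½(8.29659 + 14.1421) = 11.2193.
Integral + boundary = 462.826.
Correction k=1: B_{2}/2! · (f^{(1)}(46) − f^{(1)}(11)) = 1/12 · (-0.0551809 − 0.541502) = -0.0497236.
Partial sum through k=1: 462.776.
Correction k=2: B_{4}/4! · (f^{(3)}(46) − f^{(3)}(11)) = −1/720 · (0.000367976 − 0.00134778) = 1.36084e-06.

S_2 ≈ 462.776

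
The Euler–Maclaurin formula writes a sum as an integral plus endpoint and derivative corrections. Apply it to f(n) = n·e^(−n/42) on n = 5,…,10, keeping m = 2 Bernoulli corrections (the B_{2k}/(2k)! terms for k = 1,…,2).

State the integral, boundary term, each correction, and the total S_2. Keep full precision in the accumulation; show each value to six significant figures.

S_2 ≈ 37.3233

∫_5^10 x·e^(−x/42) dx evaluates to 31.1784.
Boundary: ½(f(5) + f(10)) = ½(4.43883 + 7.88128) = 6.16005.
Running total after boundary: 37.3385.
Order-1 term: 1/12 · (0.600478 − 0.782079) = -0.0151334.
After k=1: 37.3233.
Order-2 term: −1/720 · (0.00123398 − 0.00144989) = 2.99884e-07.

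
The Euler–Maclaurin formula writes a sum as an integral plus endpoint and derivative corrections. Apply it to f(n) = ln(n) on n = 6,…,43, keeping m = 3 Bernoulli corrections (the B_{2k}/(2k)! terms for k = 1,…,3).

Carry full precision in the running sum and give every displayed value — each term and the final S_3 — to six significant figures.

The integral term ∫_6^43 ln(x) dx = 113.981.
Boundary: ½(f(6) + f(43)) = ½(1.79176 + 3.76120) = 2.77648.
Integral + boundary = 116.758.
Order-1 term: 1/12 · (0.0232558 − 0.166667) = -0.0119509.
After k=1: 116.746.
Order-2 term: −1/720 · (2.51550e-05 − 0.00925926) = 1.28251e-05.
After k=2: 116.746.
Order-3 term: 1/30240 · (1.63256e-07 − 0.00308642) = -1.02059e-07.

S_3 ≈ 116.746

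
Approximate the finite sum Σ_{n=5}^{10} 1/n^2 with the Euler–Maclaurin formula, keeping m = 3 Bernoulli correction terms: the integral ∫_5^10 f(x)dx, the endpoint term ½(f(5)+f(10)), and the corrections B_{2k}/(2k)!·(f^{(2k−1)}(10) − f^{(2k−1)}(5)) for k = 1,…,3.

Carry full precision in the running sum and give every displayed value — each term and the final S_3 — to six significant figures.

The integral term ∫_5^10 1/x^2 dx = 0.100000.
Endpoint term: (f(5) + f(10))/2 = (0.0400000 + 0.0100000)/2 = 0.0250000.
So far: 0.125000.
Correction k=1: B_{2}/2! · (f^{(1)}(10) − f^{(1)}(5)) = 1/12 · (-0.00200000 − (-0.0160000)) = 0.00116667.
Running total after k=1: 0.126167.
Correction k=2: B_{4}/4! · (f^{(3)}(10) − f^{(3)}(5)) = −1/720 · (-0.000240000 − (-0.00768000)) = -1.03333e-05.
Running total after k=2: 0.126156.
Correction k=3: B_{6}/6! · (f^{(5)}(10) − f^{(5)}(5)) = 1/30240 · (-7.20000e-05 − (-0.00921600)) = 3.02381e-07.

S_3 ≈ 0.126157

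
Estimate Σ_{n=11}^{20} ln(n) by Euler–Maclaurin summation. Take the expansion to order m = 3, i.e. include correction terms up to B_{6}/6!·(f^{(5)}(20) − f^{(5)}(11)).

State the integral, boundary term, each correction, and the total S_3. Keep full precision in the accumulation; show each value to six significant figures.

S_3 ≈ 27.2312

Integral: ∫_11^20 ln(x) dx = 24.5378.
½[f(11) + f(20)] = ½[2.39790 + 2.99573] = 2.69681.
Running total after boundary: 27.2346.
Order-1 term: 1/12 · (0.0500000 − 0.0909091) = -0.00340909.
After k=1: 27.2312.
Order-2 term: −1/720 · (0.000250000 − 0.00150263) = 1.73976e-06.
After k=2: 27.2312.
Order-3 term: 1/30240 · (7.50000e-06 − 0.000149021) = -4.67993e-09.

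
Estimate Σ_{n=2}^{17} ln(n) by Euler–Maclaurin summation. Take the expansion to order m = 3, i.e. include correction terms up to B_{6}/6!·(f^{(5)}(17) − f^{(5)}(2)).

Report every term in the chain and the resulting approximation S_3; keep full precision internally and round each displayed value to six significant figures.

∫_2^17 ln(x) dx evaluates to 31.7783.
½[f(2) + f(17)] = ½[0.693147 + 2.83321] = 1.76318.
So far: 33.5415.
Order-1 term: 1/12 · (0.0588235 − 0.500000) = -0.0367647.
Running total after k=1: 33.5047.
Order-2 term: −1/720 · (0.000407083 − 0.250000) = 0.000346657.
Running total after k=2: 33.5051.
Order-3 term: 1/30240 · (1.69031e-05 − 0.750000) = -2.48010e-05.

S_3 ≈ 33.5051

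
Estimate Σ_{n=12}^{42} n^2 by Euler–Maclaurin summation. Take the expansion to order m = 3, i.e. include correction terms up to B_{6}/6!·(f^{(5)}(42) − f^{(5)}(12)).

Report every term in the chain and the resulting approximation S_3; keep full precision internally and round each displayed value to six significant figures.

S_3 ≈ 25079.0

Integral: ∫_12^42 x^2 dx = 24120.0.
½[f(12) + f(42)] = ½[144.000 + 1764.00] = 954.000.
So far: 25074.0.
Order-1 term: 1/12 · (84.0000 − 24.0000) = 5.00000.
Running total after k=1: 25079.0.
Order-2 term: −1/720 · (0.00000 − 0.00000) = 0.00000.
Running total after k=2: 25079.0.
Order-3 term: 1/30240 · (0.00000 − 0.00000) = 0.00000.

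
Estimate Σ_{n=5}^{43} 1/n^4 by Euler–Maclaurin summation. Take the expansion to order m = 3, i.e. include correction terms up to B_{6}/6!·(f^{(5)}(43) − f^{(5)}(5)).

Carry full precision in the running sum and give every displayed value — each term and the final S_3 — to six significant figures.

Integral: ∫_5^43 1/x^4 dx = 0.00266247.
Boundary: ½(f(5) + f(43)) = ½(0.00160000 + 2.92500e-07) = 0.000800146.
Running total after boundary: 0.00346262.
Order-1 term: 1/12 · (-2.72093e-08 − (-0.00128000)) = 0.000106664.
Partial sum through k=1: 0.00356928.
Order-2 term: −1/720 · (-4.41471e-10 − (-0.00153600)) = -2.13333e-06.
Partial sum through k=2: 0.00356715.
Order-3 term: 1/30240 · (-1.33707e-11 − (-0.00344064)) = 1.13778e-07.

S_3 ≈ 0.00356727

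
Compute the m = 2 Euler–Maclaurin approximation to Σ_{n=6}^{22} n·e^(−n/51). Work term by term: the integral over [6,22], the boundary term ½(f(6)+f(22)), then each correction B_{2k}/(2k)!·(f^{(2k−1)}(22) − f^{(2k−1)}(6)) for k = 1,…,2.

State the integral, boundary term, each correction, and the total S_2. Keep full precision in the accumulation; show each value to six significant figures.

Integral: ∫_6^22 x·e^(−x/51) dx = 165.828.
Boundary: ½(f(6) + f(22)) = ½(5.33406 + 14.2916) = 9.81281.
So far: 175.641.
k=1: B_{2}/(2)! × [f^{(1)}(22) − f^{(1)}(6)] = 1/12 × (0.369390 − 0.784420) = -0.0345859.
After k=1: 175.606.
k=2: B_{4}/(4)! × [f^{(3)}(22) − f^{(3)}(6)] = −1/720 × (0.000641532 − 0.000985175) = 4.77282e-07.

S_2 ≈ 175.606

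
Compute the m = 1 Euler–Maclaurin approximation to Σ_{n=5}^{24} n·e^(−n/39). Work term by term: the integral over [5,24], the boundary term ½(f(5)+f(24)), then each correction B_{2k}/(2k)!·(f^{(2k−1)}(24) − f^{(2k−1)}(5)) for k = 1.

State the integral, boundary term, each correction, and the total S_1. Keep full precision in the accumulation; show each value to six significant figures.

Integral: ∫_5^24 x·e^(−x/39) dx = 181.675.
½[f(5) + f(24)] = ½[4.39836 + 12.9704] = 8.68438.
Integral + boundary = 190.359.
Order-1 term: 1/12 · (0.207859 − 0.766894) = -0.0465863.

S_1 ≈ 190.313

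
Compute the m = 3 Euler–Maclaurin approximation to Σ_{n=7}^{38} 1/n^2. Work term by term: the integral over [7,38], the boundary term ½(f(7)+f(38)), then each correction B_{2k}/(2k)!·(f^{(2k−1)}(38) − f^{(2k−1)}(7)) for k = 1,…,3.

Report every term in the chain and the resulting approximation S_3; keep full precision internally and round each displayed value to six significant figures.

∫_7^38 1/x^2 dx evaluates to 0.116541.
½[f(7) + f(38)] = ½[0.0204082 + 0.000692521] = 0.0105503.
So far: 0.127092.
Correction k=1: B_{2}/2! · (f^{(1)}(38) − f^{(1)}(7)) = 1/12 · (-3.64485e-05 − (-0.00583090)) = 0.000482871.
Partial sum through k=1: 0.127575.
Correction k=2: B_{4}/4! · (f^{(3)}(38) − f^{(3)}(7)) = −1/720 · (-3.02896e-07 − (-0.00142798)) = -1.98288e-06.
Partial sum through k=2: 0.127573.
Correction k=3: B_{6}/6! · (f^{(5)}(38) − f^{(5)}(7)) = 1/30240 · (-6.29285e-09 − (-0.000874271)) = 2.89109e-08.

S_3 ≈ 0.127573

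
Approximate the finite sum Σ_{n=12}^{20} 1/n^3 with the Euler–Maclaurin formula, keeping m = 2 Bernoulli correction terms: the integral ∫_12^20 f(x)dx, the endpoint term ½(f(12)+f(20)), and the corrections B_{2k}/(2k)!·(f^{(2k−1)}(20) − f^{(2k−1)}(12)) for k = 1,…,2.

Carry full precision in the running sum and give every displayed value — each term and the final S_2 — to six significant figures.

S_2 ≈ 0.00258454

Integral: ∫_12^20 1/x^3 dx = 0.00222222.
Boundary: ½(f(12) + f(20)) = ½(0.000578704 + 0.000125000) = 0.000351852.
So far: 0.00257407.
Correction k=1: B_{2}/2! · (f^{(1)}(20) − f^{(1)}(12)) = 1/12 · (-1.87500e-05 − (-0.000144676)) = 1.04938e-05.
Partial sum through k=1: 0.00258457.
Correction k=2: B_{4}/4! · (f^{(3)}(20) − f^{(3)}(12)) = −1/720 · (-9.37500e-07 − (-2.00939e-05)) = -2.66061e-08.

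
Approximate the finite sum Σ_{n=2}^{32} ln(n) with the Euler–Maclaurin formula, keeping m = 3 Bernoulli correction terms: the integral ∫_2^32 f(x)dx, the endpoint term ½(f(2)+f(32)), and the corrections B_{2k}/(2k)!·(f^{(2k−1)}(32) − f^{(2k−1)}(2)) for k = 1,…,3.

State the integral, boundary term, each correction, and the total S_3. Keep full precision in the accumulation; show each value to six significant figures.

The integral term ∫_2^32 ln(x) dx = 79.5173.
½[f(2) + f(32)] = ½[0.693147 + 3.46574] = 2.07944.
So far: 81.5967.
k=1: B_{2}/(2)! × [f^{(1)}(32) − f^{(1)}(2)] = 1/12 × (0.0312500 − 0.500000) = -0.0390625.
Partial sum through k=1: 81.5576.
k=2: B_{4}/(4)! × [f^{(3)}(32) − f^{(3)}(2)] = −1/720 × (6.10352e-05 − 0.250000) = 0.000347137.
Partial sum through k=2: 81.5580.
k=3: B_{6}/(6)! × [f^{(5)}(32) − f^{(5)}(2)] = 1/30240 × (7.15256e-07 − 0.750000) = -2.48016e-05.

S_3 ≈ 81.5580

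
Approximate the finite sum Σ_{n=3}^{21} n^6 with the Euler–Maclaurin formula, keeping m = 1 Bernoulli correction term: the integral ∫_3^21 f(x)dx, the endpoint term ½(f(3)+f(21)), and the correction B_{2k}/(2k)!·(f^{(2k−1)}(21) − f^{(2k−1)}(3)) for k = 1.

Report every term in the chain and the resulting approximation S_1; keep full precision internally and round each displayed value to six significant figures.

S_1 ≈ 3.02223e+08

Integral: ∫_3^21 x^6 dx = 2.57298e+08.
Boundary: ½(f(3) + f(21)) = ½(729.000 + 8.57661e+07) = 4.28834e+07.
Running total after boundary: 3.00181e+08.
Order-1 term: 1/12 · (2.45046e+07 − 1458.00) = 2.04193e+06.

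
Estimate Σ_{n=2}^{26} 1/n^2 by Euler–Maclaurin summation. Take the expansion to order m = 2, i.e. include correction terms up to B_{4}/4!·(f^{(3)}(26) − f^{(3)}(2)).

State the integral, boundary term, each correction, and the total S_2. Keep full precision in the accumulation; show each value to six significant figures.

Integral: ∫_2^26 1/x^2 dx = 0.461538.
½[f(2) + f(26)] = ½[0.250000 + 0.00147929] = 0.125740.
So far: 0.587278.
Correction k=1: B_{2}/2! · (f^{(1)}(26) − f^{(1)}(2)) = 1/12 · (-0.000113792 − (-0.250000)) = 0.0208239.
Running total after k=1: 0.608102.
Correction k=2: B_{4}/4! · (f^{(3)}(26) − f^{(3)}(2)) = −1/720 · (-2.01997e-06 − (-0.750000)) = -0.00104166.

S_2 ≈ 0.607060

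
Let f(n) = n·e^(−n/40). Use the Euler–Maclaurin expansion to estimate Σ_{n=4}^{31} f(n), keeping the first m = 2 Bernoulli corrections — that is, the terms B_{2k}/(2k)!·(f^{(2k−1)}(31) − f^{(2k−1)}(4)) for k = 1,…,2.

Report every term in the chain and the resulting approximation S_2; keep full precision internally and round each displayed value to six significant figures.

S_2 ≈ 293.006

Integral: ∫_4^31 x·e^(−x/40) dx = 284.115.
½[f(4) + f(31)] = ½[3.61935 + 14.2818] = 8.95058.
So far: 293.066.
k=1: B_{2}/(2)! × [f^{(1)}(31) − f^{(1)}(4)] = 1/12 × (0.103658 − 0.814354) = -0.0592246.
Partial sum through k=1: 293.006.
k=2: B_{4}/(4)! × [f^{(3)}(31) − f^{(3)}(4)] = −1/720 × (0.000640666 − 0.00164002) = 1.38799e-06.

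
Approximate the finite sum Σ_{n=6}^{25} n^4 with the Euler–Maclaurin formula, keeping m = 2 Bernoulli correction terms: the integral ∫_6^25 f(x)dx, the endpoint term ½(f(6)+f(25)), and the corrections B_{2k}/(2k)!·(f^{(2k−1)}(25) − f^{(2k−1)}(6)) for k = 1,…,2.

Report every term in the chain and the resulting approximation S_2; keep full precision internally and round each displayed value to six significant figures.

Integral: ∫_6^25 x^4 dx = 1.95157e+06.
Boundary: ½(f(6) + f(25)) = ½(1296.00 + 390625) = 195960.
Integral + boundary = 2.14753e+06.
Order-1 term: 1/12 · (62500.0 − 864.000) = 5136.33.
Partial sum through k=1: 2.15267e+06.
Order-2 term: −1/720 · (600.000 − 144.000) = -0.633333.

S_2 ≈ 2.15267e+06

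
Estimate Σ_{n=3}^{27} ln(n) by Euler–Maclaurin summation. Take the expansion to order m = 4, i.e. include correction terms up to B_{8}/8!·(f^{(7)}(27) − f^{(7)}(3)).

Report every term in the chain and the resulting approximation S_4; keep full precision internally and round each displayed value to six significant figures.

The integral term ∫_3^27 ln(x) dx = 61.6918.
½[f(3) + f(27)] = ½[1.09861 + 3.29584] = 2.19722.
So far: 63.8890.
k=1: B_{2}/(2)! × [f^{(1)}(27) − f^{(1)}(3)] = 1/12 × (0.0370370 − 0.333333) = -0.0246914.
After k=1: 63.8643.
k=2: B_{4}/(4)! × [f^{(3)}(27) − f^{(3)}(3)] = −1/720 × (0.000101611 − 0.0740741) = 0.000102740.
After k=2: 63.8644.
k=3: B_{6}/(6)! × [f^{(5)}(27) − f^{(5)}(3)] = 1/30240 × (1.67260e-06 − 0.0987654) = -3.26600e-06.
After k=3: 63.8644.
k=4: B_{8}/(8)! × [f^{(7)}(27) − f^{(7)}(3)] = −1/1209600 × (6.88313e-08 − 0.329218) = 2.72171e-07.

S_4 ≈ 63.8644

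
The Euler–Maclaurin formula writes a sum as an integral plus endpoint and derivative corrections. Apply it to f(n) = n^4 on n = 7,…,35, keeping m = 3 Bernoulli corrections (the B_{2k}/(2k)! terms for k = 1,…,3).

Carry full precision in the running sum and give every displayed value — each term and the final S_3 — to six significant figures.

Integral: ∫_7^35 x^4 dx = 1.05010e+07.
Boundary: ½(f(7) + f(35)) = ½(2401.00 + 1.50062e+06) = 751513.
Running total after boundary: 1.12525e+07.
k=1: B_{2}/(2)! × [f^{(1)}(35) − f^{(1)}(7)] = 1/12 × (171500 − 1372.00) = 14177.3.
After k=1: 1.12667e+07.
k=2: B_{4}/(4)! × [f^{(3)}(35) − f^{(3)}(7)] = −1/720 × (840.000 − 168.000) = -0.933333.
After k=2: 1.12667e+07.
k=3: B_{6}/(6)! × [f^{(5)}(35) − f^{(5)}(7)] = 1/30240 × (0.00000 − 0.00000) = 0.00000.

S_3 ≈ 1.12667e+07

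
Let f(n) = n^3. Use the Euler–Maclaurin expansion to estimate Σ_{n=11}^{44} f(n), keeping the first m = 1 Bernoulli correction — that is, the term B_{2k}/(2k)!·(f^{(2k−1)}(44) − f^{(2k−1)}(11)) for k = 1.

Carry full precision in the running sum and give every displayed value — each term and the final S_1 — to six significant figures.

The integral term ∫_11^44 x^3 dx = 933364.
Endpoint term: (f(11) + f(44))/2 = (1331.00 + 85184.0)/2 = 43257.5.
Integral + boundary = 976621.
k=1: B_{2}/(2)! × [f^{(1)}(44) − f^{(1)}(11)] = 1/12 × (5808.00 − 363.000) = 453.750.

S_1 ≈ 977075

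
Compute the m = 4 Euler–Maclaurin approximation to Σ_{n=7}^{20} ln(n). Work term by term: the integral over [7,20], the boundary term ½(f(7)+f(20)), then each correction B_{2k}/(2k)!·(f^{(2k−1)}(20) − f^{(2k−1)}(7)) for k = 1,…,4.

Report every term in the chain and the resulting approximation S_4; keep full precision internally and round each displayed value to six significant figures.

Integral: ∫_7^20 ln(x) dx = 33.2933.
½[f(7) + f(20)] = ½[1.94591 + 2.99573] = 2.47082.
So far: 35.7641.
k=1: B_{2}/(2)! × [f^{(1)}(20) − f^{(1)}(7)] = 1/12 × (0.0500000 − 0.142857) = -0.00773810.
Running total after k=1: 35.7564.
k=2: B_{4}/(4)! × [f^{(3)}(20) − f^{(3)}(7)] = −1/720 × (0.000250000 − 0.00583090) = 7.75126e-06.
Running total after k=2: 35.7564.
k=3: B_{6}/(6)! × [f^{(5)}(20) − f^{(5)}(7)] = 1/30240 × (7.50000e-06 − 0.00142798) = -4.69734e-08.
Running total after k=3: 35.7564.
k=4: B_{8}/(8)! × [f^{(7)}(20) − f^{(7)}(7)] = −1/1209600 × (5.62500e-07 − 0.000874271) = 7.22312e-10.

S_4 ≈ 35.7564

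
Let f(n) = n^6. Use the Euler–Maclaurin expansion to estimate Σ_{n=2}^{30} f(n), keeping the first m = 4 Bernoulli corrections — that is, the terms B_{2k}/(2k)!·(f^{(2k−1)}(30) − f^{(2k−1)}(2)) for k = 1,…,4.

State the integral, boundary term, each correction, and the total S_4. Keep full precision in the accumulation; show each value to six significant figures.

S_4 ≈ 3.50093e+09

∫_2^30 x^6 dx evaluates to 3.12429e+09.
Endpoint term: (f(2) + f(30))/2 = (64.0000 + 7.29000e+08)/2 = 3.64500e+08.
Running total after boundary: 3.48879e+09.
k=1: B_{2}/(2)! × [f^{(1)}(30) − f^{(1)}(2)] = 1/12 × (1.45800e+08 − 192.000) = 1.21500e+07.
Partial sum through k=1: 3.50094e+09.
k=2: B_{4}/(4)! × [f^{(3)}(30) − f^{(3)}(2)] = −1/720 × (3.24000e+06 − 960.000) = -4498.67.
Partial sum through k=2: 3.50093e+09.
k=3: B_{6}/(6)! × [f^{(5)}(30) − f^{(5)}(2)] = 1/30240 × (21600.0 − 1440.00) = 0.666667.
Partial sum through k=3: 3.50093e+09.
k=4: B_{8}/(8)! × [f^{(7)}(30) − f^{(7)}(2)] = −1/1209600 × (0.00000 − 0.00000) = 0.00000.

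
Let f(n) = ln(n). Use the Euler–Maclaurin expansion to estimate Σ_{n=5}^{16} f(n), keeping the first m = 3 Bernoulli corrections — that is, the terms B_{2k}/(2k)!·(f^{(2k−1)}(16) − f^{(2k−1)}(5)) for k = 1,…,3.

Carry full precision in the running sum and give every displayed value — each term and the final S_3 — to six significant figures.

Integral: ∫_5^16 ln(x) dx = 25.3142.
½[f(5) + f(16)] = ½[1.60944 + 2.77259] = 2.19101.
Integral + boundary = 27.5052.
k=1: B_{2}/(2)! × [f^{(1)}(16) − f^{(1)}(5)] = 1/12 × (0.0625000 − 0.200000) = -0.0114583.
After k=1: 27.4938.
k=2: B_{4}/(4)! × [f^{(3)}(16) − f^{(3)}(5)] = −1/720 × (0.000488281 − 0.0160000) = 2.15441e-05.
After k=2: 27.4938.
k=3: B_{6}/(6)! × [f^{(5)}(16) − f^{(5)}(5)] = 1/30240 × (2.28882e-05 − 0.00768000) = -2.53211e-07.

S_3 ≈ 27.4938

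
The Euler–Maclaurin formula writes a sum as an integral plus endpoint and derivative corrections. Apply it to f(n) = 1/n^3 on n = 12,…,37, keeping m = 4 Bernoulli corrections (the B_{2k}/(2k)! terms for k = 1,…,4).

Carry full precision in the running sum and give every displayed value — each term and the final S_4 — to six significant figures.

∫_12^37 1/x^3 dx evaluates to 0.00310699.
Endpoint term: (f(12) + f(37))/2 = (0.000578704 + 1.97422e-05)/2 = 0.000299223.
Integral + boundary = 0.00340622.
Correction k=1: B_{2}/2! · (f^{(1)}(37) − f^{(1)}(12)) = 1/12 · (-1.60072e-06 − (-0.000144676)) = 1.19229e-05.
After k=1: 0.00341814.
Correction k=2: B_{4}/4! · (f^{(3)}(37) − f^{(3)}(12)) = −1/720 · (-2.33852e-08 − (-2.00939e-05)) = -2.78757e-08.
After k=2: 0.00341811.
Correction k=3: B_{6}/6! · (f^{(5)}(37) − f^{(5)}(12)) = 1/30240 · (-7.17442e-10 − (-5.86071e-06)) = 1.93783e-10.
After k=3: 0.00341811.
Correction k=4: B_{8}/8! · (f^{(7)}(37) − f^{(7)}(12)) = −1/1209600 · (-3.77325e-11 − (-2.93036e-06)) = -2.42255e-12.

S_4 ≈ 0.00341811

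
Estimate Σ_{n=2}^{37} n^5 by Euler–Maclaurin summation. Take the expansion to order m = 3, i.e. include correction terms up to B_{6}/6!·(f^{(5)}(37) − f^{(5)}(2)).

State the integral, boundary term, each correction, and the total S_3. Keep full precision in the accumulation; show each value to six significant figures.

The integral term ∫_2^37 x^5 dx = 4.27621e+08.
½[f(2) + f(37)] = ½[32.0000 + 6.93440e+07] = 3.46720e+07.
Integral + boundary = 4.62293e+08.
k=1: B_{2}/(2)! × [f^{(1)}(37) − f^{(1)}(2)] = 1/12 × (9.37080e+06 − 80.0000) = 780894.
After k=1: 4.63074e+08.
k=2: B_{4}/(4)! × [f^{(3)}(37) − f^{(3)}(2)] = −1/720 × (82140.0 − 240.000) = -113.750.
After k=2: 4.63074e+08.
k=3: B_{6}/(6)! × [f^{(5)}(37) − f^{(5)}(2)] = 1/30240 × (120.000 − 120.000) = 0.00000.

S_3 ≈ 4.63074e+08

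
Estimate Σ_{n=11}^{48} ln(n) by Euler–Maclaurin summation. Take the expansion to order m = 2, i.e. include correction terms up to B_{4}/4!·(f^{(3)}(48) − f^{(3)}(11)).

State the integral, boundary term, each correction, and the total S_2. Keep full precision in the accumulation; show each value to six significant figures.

S_2 ≈ 125.570

∫_11^48 ln(x) dx evaluates to 122.441.
Boundary: ½(f(11) + f(48)) = ½(2.39790 + 3.87120) = 3.13455.
Integral + boundary = 125.575.
Order-1 term: 1/12 · (0.0208333 − 0.0909091) = -0.00583965.
After k=1: 125.570.
Order-2 term: −1/720 · (1.80845e-05 − 0.00150263) = 2.06187e-06.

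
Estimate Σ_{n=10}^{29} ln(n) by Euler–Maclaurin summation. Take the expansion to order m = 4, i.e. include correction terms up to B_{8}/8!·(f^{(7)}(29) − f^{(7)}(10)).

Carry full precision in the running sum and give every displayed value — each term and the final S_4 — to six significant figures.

The integral term ∫_10^29 ln(x) dx = 55.6257.
½[f(10) + f(29)] = ½[2.30259 + 3.36730] = 2.83494.
So far: 58.4607.
Correction k=1: B_{2}/2! · (f^{(1)}(29) − f^{(1)}(10)) = 1/12 · (0.0344828 − 0.100000) = -0.00545977.
Partial sum through k=1: 58.4552.
Correction k=2: B_{4}/4! · (f^{(3)}(29) − f^{(3)}(10)) = −1/720 · (8.20042e-05 − 0.00200000) = 2.66388e-06.
Partial sum through k=2: 58.4552.
Correction k=3: B_{6}/6! · (f^{(5)}(29) − f^{(5)}(10)) = 1/30240 · (1.17010e-06 − 0.000240000) = -7.89781e-09.
Partial sum through k=3: 58.4552.
Correction k=4: B_{8}/8! · (f^{(7)}(29) − f^{(7)}(10)) = −1/1209600 · (4.17394e-08 − 7.20000e-05) = 5.94893e-11.

S_4 ≈ 58.4552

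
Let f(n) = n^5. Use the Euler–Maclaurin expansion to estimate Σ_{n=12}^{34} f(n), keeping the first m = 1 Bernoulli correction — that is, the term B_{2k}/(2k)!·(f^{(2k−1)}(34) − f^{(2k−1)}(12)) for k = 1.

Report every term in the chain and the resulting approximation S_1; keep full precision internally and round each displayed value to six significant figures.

∫_12^34 x^5 dx evaluates to 2.56970e+08.
Boundary: ½(f(12) + f(34)) = ½(248832 + 4.54354e+07) = 2.28421e+07.
Integral + boundary = 2.79812e+08.
Correction k=1: B_{2}/2! · (f^{(1)}(34) − f^{(1)}(12)) = 1/12 · (6.68168e+06 − 103680) = 548167.

S_1 ≈ 2.80360e+08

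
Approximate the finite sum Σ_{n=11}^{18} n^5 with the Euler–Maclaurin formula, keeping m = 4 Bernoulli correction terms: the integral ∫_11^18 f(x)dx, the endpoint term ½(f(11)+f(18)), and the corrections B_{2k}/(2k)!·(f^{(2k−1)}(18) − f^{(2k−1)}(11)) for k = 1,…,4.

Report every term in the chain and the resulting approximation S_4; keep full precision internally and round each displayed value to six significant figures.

S_4 ≈ 6.43638e+06

The integral term ∫_11^18 x^5 dx = 5.37344e+06.
½[f(11) + f(18)] = ½[161051 + 1.88957e+06] = 1.02531e+06.
Running total after boundary: 6.39875e+06.
k=1: B_{2}/(2)! × [f^{(1)}(18) − f^{(1)}(11)] = 1/12 × (524880 − 73205.0) = 37639.6.
Partial sum through k=1: 6.43639e+06.
k=2: B_{4}/(4)! × [f^{(3)}(18) − f^{(3)}(11)] = −1/720 × (19440.0 − 7260.00) = -16.9167.
Partial sum through k=2: 6.43638e+06.
k=3: B_{6}/(6)! × [f^{(5)}(18) − f^{(5)}(11)] = 1/30240 × (120.000 − 120.000) = 0.00000.
Partial sum through k=3: 6.43638e+06.
k=4: B_{8}/(8)! × [f^{(7)}(18) − f^{(7)}(11)] = −1/1209600 × (0.00000 − 0.00000) = 0.00000.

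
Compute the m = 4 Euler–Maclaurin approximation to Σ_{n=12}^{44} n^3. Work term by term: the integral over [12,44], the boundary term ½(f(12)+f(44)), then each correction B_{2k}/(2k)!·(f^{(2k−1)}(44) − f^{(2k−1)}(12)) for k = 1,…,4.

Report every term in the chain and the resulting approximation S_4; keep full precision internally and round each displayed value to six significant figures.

S_4 ≈ 975744

Integral: ∫_12^44 x^3 dx = 931840.
Endpoint term: (f(12) + f(44))/2 = (1728.00 + 85184.0)/2 = 43456.0.
Integral + boundary = 975296.
Correction k=1: B_{2}/2! · (f^{(1)}(44) − f^{(1)}(12)) = 1/12 · (5808.00 − 432.000) = 448.000.
Running total after k=1: 975744.
Correction k=2: B_{4}/4! · (f^{(3)}(44) − f^{(3)}(12)) = −1/720 · (6.00000 − 6.00000) = 0.00000.
Running total after k=2: 975744.
Correction k=3: B_{6}/6! · (f^{(5)}(44) − f^{(5)}(12)) = 1/30240 · (0.00000 − 0.00000) = 0.00000.
Running total after k=3: 975744.
Correction k=4: B_{8}/8! · (f^{(7)}(44) − f^{(7)}(12)) = −1/1209600 · (0.00000 − 0.00000) = 0.00000.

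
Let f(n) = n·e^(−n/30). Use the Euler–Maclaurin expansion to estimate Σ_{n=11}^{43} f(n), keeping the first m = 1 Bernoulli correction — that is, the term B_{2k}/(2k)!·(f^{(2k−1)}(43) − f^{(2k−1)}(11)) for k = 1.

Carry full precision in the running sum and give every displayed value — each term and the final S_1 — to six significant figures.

S_1 ≈ 338.992

Integral: ∫_11^43 x·e^(−x/30) dx = 330.097.
½[f(11) + f(43)] = ½[7.62345 + 10.2560] = 8.93974.
Running total after boundary: 339.037.
Correction k=1: B_{2}/2! · (f^{(1)}(43) − f^{(1)}(11)) = 1/12 · (-0.103355 − 0.438926) = -0.0451901.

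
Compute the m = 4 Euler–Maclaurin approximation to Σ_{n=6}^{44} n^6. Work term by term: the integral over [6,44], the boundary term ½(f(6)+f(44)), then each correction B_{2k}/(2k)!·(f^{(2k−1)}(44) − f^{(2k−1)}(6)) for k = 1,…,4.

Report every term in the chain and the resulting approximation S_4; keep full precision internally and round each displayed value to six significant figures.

∫_6^44 x^6 dx evaluates to 4.56111e+10.
Boundary: ½(f(6) + f(44)) = ½(46656.0 + 7.25631e+09) = 3.62818e+09.
Integral + boundary = 4.92393e+10.
Correction k=1: B_{2}/2! · (f^{(1)}(44) − f^{(1)}(6)) = 1/12 · (9.89497e+08 − 46656.0) = 8.24542e+07.
After k=1: 4.93217e+10.
Correction k=2: B_{4}/4! · (f^{(3)}(44) − f^{(3)}(6)) = −1/720 · (1.02221e+07 − 25920.0) = -14161.3.
After k=2: 4.93217e+10.
Correction k=3: B_{6}/6! · (f^{(5)}(44) − f^{(5)}(6)) = 1/30240 · (31680.0 − 4320.00) = 0.904762.
After k=3: 4.93217e+10.
Correction k=4: B_{8}/8! · (f^{(7)}(44) − f^{(7)}(6)) = −1/1209600 · (0.00000 − 0.00000) = 0.00000.

S_4 ≈ 4.93217e+10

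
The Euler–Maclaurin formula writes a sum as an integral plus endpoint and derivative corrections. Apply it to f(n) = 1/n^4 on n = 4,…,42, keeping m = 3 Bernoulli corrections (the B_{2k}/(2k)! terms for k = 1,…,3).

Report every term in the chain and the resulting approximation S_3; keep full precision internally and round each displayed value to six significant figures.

S_3 ≈ 0.00747331

Integral: ∫_4^42 1/x^4 dx = 0.00520383.
½[f(4) + f(42)] = ½[0.00390625 + 3.21368e-07] = 0.00195329.
So far: 0.00715712.
k=1: B_{2}/(2)! × [f^{(1)}(42) − f^{(1)}(4)] = 1/12 × (-3.06065e-08 − (-0.00390625)) = 0.000325518.
After k=1: 0.00748264.
k=2: B_{4}/(4)! × [f^{(3)}(42) − f^{(3)}(4)] = −1/720 × (-5.20519e-10 − (-0.00732422)) = -1.01725e-05.
After k=2: 0.00747247.
k=3: B_{6}/(6)! × [f^{(5)}(42) − f^{(5)}(4)] = 1/30240 × (-1.65244e-11 − (-0.0256348)) = 8.47711e-07.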